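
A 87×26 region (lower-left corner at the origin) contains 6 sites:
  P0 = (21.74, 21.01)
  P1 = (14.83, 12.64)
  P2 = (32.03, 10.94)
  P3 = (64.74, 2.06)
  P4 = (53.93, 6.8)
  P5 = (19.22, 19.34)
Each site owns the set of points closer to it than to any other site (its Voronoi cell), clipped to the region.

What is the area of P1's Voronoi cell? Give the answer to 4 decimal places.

1. box [0,87]×[0,26]: [(0, 0) (87, 0) (87, 26) (0, 26)]
2. ⊥bis P1·P0 via (18.285,16.825): [(0, 0) (38.6649, 0) (7.1714, 26) (0, 26)]  |A|=595.8726
3. ⊥bis P1·P2 via (23.43,11.79): [(0, 0) (22.2647, 0) (23.502, 12.518) (7.1714, 26) (0, 26)]  |A|=493.2233
4. ⊥bis P1·P3 via (39.785,7.35): [(0, 0) (22.2647, 0) (23.502, 12.518) (7.1714, 26) (0, 26)]  |A|=493.2233
5. ⊥bis P1·P4 via (34.38,9.72): [(0, 0) (22.2647, 0) (23.502, 12.518) (7.1714, 26) (0, 26)]  |A|=493.2233
6. ⊥bis P1·P5 via (17.025,15.99): [(0, 0) (22.2647, 0) (23.4303, 11.7931) (1.7478, 26) (0, 26)]  |A|=448.2941
7. canonical 5-gon: [(0, 0) (22.2647, 0) (23.4303, 11.7931) (1.7478, 26) (0, 26)]
8. shoelace: 448.2941

Area of P1's cell: 448.2941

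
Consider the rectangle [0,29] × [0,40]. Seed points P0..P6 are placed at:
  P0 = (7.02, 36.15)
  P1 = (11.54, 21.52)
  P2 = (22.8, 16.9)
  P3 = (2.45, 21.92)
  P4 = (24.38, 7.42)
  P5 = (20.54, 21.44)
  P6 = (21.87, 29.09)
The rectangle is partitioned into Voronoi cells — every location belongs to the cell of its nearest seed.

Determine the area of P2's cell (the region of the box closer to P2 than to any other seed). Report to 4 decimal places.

1. box [0,29]×[0,40]: [(0, 0) (29, 0) (29, 40) (0, 40)]
2. ⊥bis P2·P0 via (14.91,26.525): [(0, 14.3027) (0, 0) (29, 0) (29, 38.0751)]  |A|=759.4783
3. ⊥bis P2·P1 via (17.17,19.21): [(22.8378, 33.0237) (9.2881, 0) (29, 0) (29, 38.0751)]  |A|=442.7936
4. ⊥bis P2·P3 via (12.625,19.41): [(22.8378, 33.0237) (9.2881, 0) (29, 0) (29, 38.0751)]  |A|=442.7936
5. ⊥bis P2·P4 via (23.59,12.16): [(22.8378, 33.0237) (13.5938, 10.494) (29, 13.0617) (29, 38.0751)]  |A|=238.7502
6. ⊥bis P2·P5 via (21.67,19.17): [(15.9944, 16.3447) (13.5938, 10.494) (29, 13.0617) (29, 22.8189)]  |A|=105.436
7. ⊥bis P2·P6 via (22.335,22.995): [(15.9944, 16.3447) (13.5938, 10.494) (29, 13.0617) (29, 22.8189)]  |A|=105.436
8. canonical 4-gon: [(15.9944, 16.3447) (13.5938, 10.494) (29, 13.0617) (29, 22.8189)]
9. shoelace: 105.436

Area of P2's cell: 105.4360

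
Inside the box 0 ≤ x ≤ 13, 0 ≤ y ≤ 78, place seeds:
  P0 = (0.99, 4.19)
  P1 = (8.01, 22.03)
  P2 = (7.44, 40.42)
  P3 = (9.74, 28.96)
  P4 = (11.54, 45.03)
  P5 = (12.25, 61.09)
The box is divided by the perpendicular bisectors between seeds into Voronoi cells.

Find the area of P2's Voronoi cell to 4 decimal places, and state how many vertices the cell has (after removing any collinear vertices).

1. box [0,13]×[0,78]: [(0, 0) (13, 0) (13, 78) (0, 78)]
2. ⊥bis P2·P0 via (4.215,22.305): [(0, 23.0554) (13, 20.741) (13, 78) (0, 78)]  |A|=729.3234
3. ⊥bis P2·P1 via (7.725,31.225): [(0, 30.9856) (13, 31.3885) (13, 78) (0, 78)]  |A|=608.5686
4. ⊥bis P2·P3 via (8.59,34.69): [(0, 32.966) (13, 35.5751) (13, 78) (0, 78)]  |A|=568.483
5. ⊥bis P2·P4 via (9.49,42.725): [(0, 51.1651) (0, 32.966) (13, 35.5751) (13, 39.6033)]  |A|=144.4778
6. ⊥bis P2·P5 via (9.845,50.755): [(0, 51.1651) (0, 32.966) (13, 35.5751) (13, 39.6033)]  |A|=144.4778
7. canonical 4-gon: [(0, 51.1651) (0, 32.966) (13, 35.5751) (13, 39.6033)]
8. shoelace: 144.4778

Area of P2's cell: 144.4778 (4 vertices)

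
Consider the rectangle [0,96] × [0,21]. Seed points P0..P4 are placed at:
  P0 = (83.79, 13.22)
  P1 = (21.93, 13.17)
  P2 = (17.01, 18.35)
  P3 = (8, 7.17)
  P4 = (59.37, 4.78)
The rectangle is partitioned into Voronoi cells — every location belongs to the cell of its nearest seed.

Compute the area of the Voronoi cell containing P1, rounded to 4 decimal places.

Area of P1's cell: 476.8509

1. box [0,96]×[0,21]: [(0, 0) (96, 0) (96, 21) (0, 21)]
2. ⊥bis P1·P0 via (52.86,13.195): [(0, 0) (52.8707, 0) (52.8537, 21) (0, 21)]  |A|=1110.1057
3. ⊥bis P1·P2 via (19.47,15.76): [(2.8772, 0) (52.8707, 0) (52.8537, 21) (24.9869, 21)]  |A|=817.5331
4. ⊥bis P1·P3 via (14.965,10.17): [(14.5642, 11.1005) (19.3455, 0) (52.8707, 0) (52.8537, 21) (24.9869, 21)]  |A|=726.1301
5. ⊥bis P1·P4 via (40.65,8.975): [(14.5642, 11.1005) (19.3455, 0) (38.6388, 0) (43.3447, 21) (24.9869, 21)]  |A|=476.8509
6. canonical 5-gon: [(14.5642, 11.1005) (19.3455, 0) (38.6388, 0) (43.3447, 21) (24.9869, 21)]
7. shoelace: 476.8509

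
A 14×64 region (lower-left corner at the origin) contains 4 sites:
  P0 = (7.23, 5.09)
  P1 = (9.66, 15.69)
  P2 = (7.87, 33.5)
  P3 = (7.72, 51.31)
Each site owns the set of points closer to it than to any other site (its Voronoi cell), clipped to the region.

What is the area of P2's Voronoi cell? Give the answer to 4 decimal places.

1. box [0,14]×[0,64]: [(0, 0) (14, 0) (14, 64) (0, 64)]
2. ⊥bis P2·P0 via (7.55,19.295): [(0, 19.4651) (14, 19.1497) (14, 64) (0, 64)]  |A|=625.6965
3. ⊥bis P2·P1 via (8.765,24.595): [(0, 23.7141) (14, 25.1211) (14, 64) (0, 64)]  |A|=554.1535
4. ⊥bis P2·P3 via (7.795,42.405): [(0, 42.3393) (0, 23.7141) (14, 25.1211) (14, 42.4573)]  |A|=251.7297
5. canonical 4-gon: [(0, 42.3393) (0, 23.7141) (14, 25.1211) (14, 42.4573)]
6. shoelace: 251.7297

Area of P2's cell: 251.7297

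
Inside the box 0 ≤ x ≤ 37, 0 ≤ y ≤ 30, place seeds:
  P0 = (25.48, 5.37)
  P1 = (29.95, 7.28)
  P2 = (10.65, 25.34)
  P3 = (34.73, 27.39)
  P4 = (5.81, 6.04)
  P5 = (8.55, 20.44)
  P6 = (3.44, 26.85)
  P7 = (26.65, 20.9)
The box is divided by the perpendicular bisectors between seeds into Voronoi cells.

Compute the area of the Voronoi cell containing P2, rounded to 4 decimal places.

1. box [0,37]×[0,30]: [(0, 0) (37, 0) (37, 30) (0, 30)]
2. ⊥bis P2·P0 via (18.065,15.355): [(0, 1.9397) (37, 29.4164) (37, 30) (0, 30)]  |A|=529.9126
3. ⊥bis P2·P1 via (20.3,16.31): [(0, 1.9397) (22.4615, 18.6199) (33.1104, 30) (0, 30)]  |A|=503.5384
4. ⊥bis P2·P3 via (22.69,26.365): [(0, 1.9397) (22.4615, 18.6199) (23.2753, 19.4896) (22.3805, 30) (0, 30)]  |A|=447.1507
5. ⊥bis P2·P4 via (8.23,15.69): [(0, 17.7539) (15.9194, 13.7617) (22.4615, 18.6199) (23.2753, 19.4896) (22.3805, 30) (0, 30)]  |A|=321.2741
6. ⊥bis P2·P5 via (9.6,22.89): [(0, 27.0043) (21.4011, 17.8324) (22.4615, 18.6199) (23.2753, 19.4896) (22.3805, 30) (0, 30)]  |A|=178.9462
7. ⊥bis P2·P6 via (7.045,26.095): [(6.6395, 24.1588) (21.4011, 17.8324) (22.4615, 18.6199) (23.2753, 19.4896) (22.3805, 30) (7.8628, 30)]  |A|=146.0369
8. ⊥bis P2·P7 via (18.65,23.12): [(6.6395, 24.1588) (17.6311, 19.4481) (20.5592, 30) (7.8628, 30)]  |A|=101.9687
9. canonical 4-gon: [(6.6395, 24.1588) (17.6311, 19.4481) (20.5592, 30) (7.8628, 30)]
10. shoelace: 101.9687

Area of P2's cell: 101.9687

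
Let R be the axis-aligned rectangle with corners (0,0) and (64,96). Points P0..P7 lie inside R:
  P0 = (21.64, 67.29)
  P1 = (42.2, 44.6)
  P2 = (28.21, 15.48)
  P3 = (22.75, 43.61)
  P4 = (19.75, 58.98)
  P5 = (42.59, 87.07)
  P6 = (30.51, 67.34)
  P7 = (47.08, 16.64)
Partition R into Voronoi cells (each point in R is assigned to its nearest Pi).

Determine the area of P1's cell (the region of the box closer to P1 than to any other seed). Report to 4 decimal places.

Area of P1's cell: 944.0894

1. box [0,64]×[0,96]: [(0, 0) (64, 0) (64, 96) (0, 96)]
2. ⊥bis P1·P0 via (31.92,55.945): [(0, 27.0215) (0, 0) (64, 0) (64, 85.0135)]  |A|=3585.1194
3. ⊥bis P1·P2 via (35.205,30.04): [(14.3752, 40.0472) (64, 16.2061) (64, 85.0135)]  |A|=1707.277
4. ⊥bis P1·P3 via (32.475,44.105): [(31.8744, 55.9037) (33.1404, 31.0319) (64, 16.2061) (64, 85.0135)]  |A|=1479.6205
5. ⊥bis P1·P4 via (30.975,51.79): [(36.0107, 59.6517) (32.0022, 53.3937) (33.1404, 31.0319) (64, 16.2061) (64, 85.0135)]  |A|=1474.19
6. ⊥bis P1·P5 via (42.395,65.835): [(42.8302, 65.831) (36.0107, 59.6517) (32.0022, 53.3937) (33.1404, 31.0319) (64, 16.2061) (64, 65.6366)]  |A|=1269.0871
7. ⊥bis P1·P6 via (36.355,55.97): [(55.3141, 65.7164) (32.3256, 53.8986) (32.0022, 53.3937) (33.1404, 31.0319) (64, 16.2061) (64, 65.6366)]  |A|=1185.7724
8. ⊥bis P1·P7 via (44.64,30.62): [(55.3141, 65.7164) (32.3256, 53.8986) (32.0022, 53.3937) (33.1404, 31.0319) (36.8337, 29.2575) (64, 33.999) (64, 65.6366)]  |A|=944.0894
9. canonical 7-gon: [(55.3141, 65.7164) (32.3256, 53.8986) (32.0022, 53.3937) (33.1404, 31.0319) (36.8337, 29.2575) (64, 33.999) (64, 65.6366)]
10. shoelace: 944.0894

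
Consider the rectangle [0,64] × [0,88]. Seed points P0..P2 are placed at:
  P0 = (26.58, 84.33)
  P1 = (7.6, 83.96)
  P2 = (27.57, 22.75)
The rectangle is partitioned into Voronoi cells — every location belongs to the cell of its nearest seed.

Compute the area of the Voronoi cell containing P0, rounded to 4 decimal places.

1. box [0,64]×[0,88]: [(0, 0) (64, 0) (64, 88) (0, 88)]
2. ⊥bis P0·P1 via (17.09,84.145): [(18.7303, 0) (64, 0) (64, 88) (17.0148, 88)]  |A|=4059.2117
3. ⊥bis P0·P2 via (27.075,53.54): [(17.6896, 53.3891) (64, 54.1336) (64, 88) (17.0148, 88)]  |A|=1597.2821
4. canonical 4-gon: [(17.6896, 53.3891) (64, 54.1336) (64, 88) (17.0148, 88)]
5. shoelace: 1597.2821

Area of P0's cell: 1597.2821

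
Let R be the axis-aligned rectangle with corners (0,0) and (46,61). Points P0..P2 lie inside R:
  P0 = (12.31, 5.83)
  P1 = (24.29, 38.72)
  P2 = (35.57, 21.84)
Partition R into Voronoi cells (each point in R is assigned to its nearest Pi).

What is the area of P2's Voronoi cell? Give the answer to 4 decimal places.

1. box [0,46]×[0,61]: [(0, 0) (46, 0) (46, 61) (0, 61)]
2. ⊥bis P2·P0 via (23.94,13.835): [(0, 48.616) (33.4627, 0) (46, 0) (46, 61) (0, 61)]  |A|=1992.5877
3. ⊥bis P2·P1 via (29.93,30.28): [(18.074, 22.3573) (33.4627, 0) (46, 0) (46, 41.0187)]  |A|=712.8934
4. canonical 4-gon: [(18.074, 22.3573) (33.4627, 0) (46, 0) (46, 41.0187)]
5. shoelace: 712.8934

Area of P2's cell: 712.8934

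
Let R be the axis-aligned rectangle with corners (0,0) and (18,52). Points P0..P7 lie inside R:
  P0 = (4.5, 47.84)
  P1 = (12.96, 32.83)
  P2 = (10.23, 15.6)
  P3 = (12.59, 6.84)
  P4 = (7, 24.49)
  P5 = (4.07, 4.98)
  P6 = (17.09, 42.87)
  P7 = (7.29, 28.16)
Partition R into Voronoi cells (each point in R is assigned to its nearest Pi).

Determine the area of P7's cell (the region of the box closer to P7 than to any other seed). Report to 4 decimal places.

1. box [0,18]×[0,52]: [(0, 0) (18, 0) (18, 52) (0, 52)]
2. ⊥bis P7·P0 via (5.895,38): [(0, 37.1643) (0, 0) (18, 0) (18, 39.7161)]  |A|=691.9234
3. ⊥bis P7·P1 via (10.125,30.495): [(4.1477, 37.7523) (0, 37.1643) (0, 0) (18, 0) (18, 20.9337)]  |A|=561.8333
4. ⊥bis P7·P2 via (8.76,21.88): [(15.8531, 23.5403) (4.1477, 37.7523) (0, 37.1643) (0, 19.8295)]  |A|=170.3197
5. ⊥bis P7·P3 via (9.94,17.5): [(15.8531, 23.5403) (4.1477, 37.7523) (0, 37.1643) (0, 19.8295)]  |A|=170.3197
6. ⊥bis P7·P4 via (7.145,26.325): [(14.0061, 25.7828) (4.1477, 37.7523) (0, 37.1643) (0, 26.8896)]  |A|=99.6751
7. ⊥bis P7·P5 via (5.68,16.57): [(14.0061, 25.7828) (4.1477, 37.7523) (0, 37.1643) (0, 26.8896)]  |A|=99.6751
8. ⊥bis P7·P6 via (12.19,35.515): [(14.0061, 25.7828) (4.1477, 37.7523) (0, 37.1643) (0, 26.8896)]  |A|=99.6751
9. canonical 4-gon: [(14.0061, 25.7828) (4.1477, 37.7523) (0, 37.1643) (0, 26.8896)]
10. shoelace: 99.6751

Area of P7's cell: 99.6751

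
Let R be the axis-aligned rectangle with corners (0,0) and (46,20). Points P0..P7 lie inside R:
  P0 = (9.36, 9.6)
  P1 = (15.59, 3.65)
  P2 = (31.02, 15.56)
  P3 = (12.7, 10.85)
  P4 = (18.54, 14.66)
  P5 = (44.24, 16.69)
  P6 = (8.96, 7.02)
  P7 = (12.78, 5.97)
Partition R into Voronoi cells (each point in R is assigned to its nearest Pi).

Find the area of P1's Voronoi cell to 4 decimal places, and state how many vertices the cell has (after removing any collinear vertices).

Area of P1's cell: 113.3409 (5 vertices)

1. box [0,46]×[0,20]: [(0, 0) (46, 0) (46, 20) (0, 20)]
2. ⊥bis P1·P0 via (12.475,6.625): [(6.1478, 0) (46, 0) (46, 20) (25.2489, 20)]  |A|=606.0337
3. ⊥bis P1·P2 via (23.305,9.605): [(19.7365, 14.2282) (6.1478, 0) (30.7188, 0)]  |A|=174.8011
4. ⊥bis P1·P3 via (14.145,7.25): [(22.5261, 10.6141) (12.4048, 6.5515) (6.1478, 0) (30.7188, 0)]  |A|=150.8448
5. ⊥bis P1·P4 via (17.065,9.155): [(25.3699, 6.9298) (18.16, 8.8616) (12.4048, 6.5515) (6.1478, 0) (30.7188, 0)]  |A|=140.31
6. ⊥bis P1·P5 via (29.915,10.17): [(25.3699, 6.9298) (18.16, 8.8616) (12.4048, 6.5515) (6.1478, 0) (30.7188, 0)]  |A|=140.31
7. ⊥bis P1·P6 via (12.275,5.335): [(25.3699, 6.9298) (18.16, 8.8616) (13.0186, 6.7979) (9.5632, 0) (30.7188, 0)]  |A|=127.4612
8. ⊥bis P1·P7 via (14.185,4.81): [(25.3699, 6.9298) (18.16, 8.8616) (17.2178, 8.4834) (10.2138, 0) (30.7188, 0)]  |A|=113.3409
9. canonical 5-gon: [(25.3699, 6.9298) (18.16, 8.8616) (17.2178, 8.4834) (10.2138, 0) (30.7188, 0)]
10. shoelace: 113.3409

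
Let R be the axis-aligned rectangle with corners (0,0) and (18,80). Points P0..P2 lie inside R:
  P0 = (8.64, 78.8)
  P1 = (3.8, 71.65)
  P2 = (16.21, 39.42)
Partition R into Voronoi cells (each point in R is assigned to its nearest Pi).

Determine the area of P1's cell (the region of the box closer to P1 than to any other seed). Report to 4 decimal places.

1. box [0,18]×[0,80]: [(0, 0) (18, 0) (18, 80) (0, 80)]
2. ⊥bis P1·P0 via (6.22,75.225): [(0, 79.4355) (0, 0) (18, 0) (18, 67.2508)]  |A|=1320.1768
3. ⊥bis P1·P2 via (10.005,55.535): [(0, 79.4355) (0, 51.6826) (18, 58.6134) (18, 67.2508)]  |A|=327.5122
4. canonical 4-gon: [(0, 79.4355) (0, 51.6826) (18, 58.6134) (18, 67.2508)]
5. shoelace: 327.5122

Area of P1's cell: 327.5122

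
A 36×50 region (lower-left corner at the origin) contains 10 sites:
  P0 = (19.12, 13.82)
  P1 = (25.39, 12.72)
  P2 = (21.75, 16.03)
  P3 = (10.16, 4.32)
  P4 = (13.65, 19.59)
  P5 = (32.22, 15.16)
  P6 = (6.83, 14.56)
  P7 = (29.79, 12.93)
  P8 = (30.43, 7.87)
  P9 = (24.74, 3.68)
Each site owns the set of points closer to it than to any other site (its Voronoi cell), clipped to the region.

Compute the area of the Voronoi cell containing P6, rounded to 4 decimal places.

Area of P6's cell: 173.2357

1. box [0,36]×[0,50]: [(0, 0) (36, 0) (36, 50) (0, 50)]
2. ⊥bis P6·P0 via (12.975,14.19): [(0, 0) (12.1206, 0) (15.1312, 50) (0, 50)]  |A|=681.2943
3. ⊥bis P6·P1 via (16.11,13.64): [(0, 0) (12.1206, 0) (15.1312, 50) (0, 50)]  |A|=681.2943
4. ⊥bis P6·P2 via (14.29,15.295): [(0, 0) (12.1206, 0) (13.5151, 23.16) (10.8707, 50) (0, 50)]  |A|=624.1184
5. ⊥bis P6·P3 via (8.495,9.44): [(0, 6.6775) (12.7728, 10.8311) (13.5151, 23.16) (10.8707, 50) (0, 50)]  |A|=515.8338
6. ⊥bis P6·P4 via (10.24,17.075): [(0, 30.9591) (0, 6.6775) (12.7728, 10.8311) (12.9292, 13.4288)]  |A|=173.2357
7. ⊥bis P6·P5 via (19.525,14.86): [(0, 30.9591) (0, 6.6775) (12.7728, 10.8311) (12.9292, 13.4288)]  |A|=173.2357
8. ⊥bis P6·P7 via (18.31,13.745): [(0, 30.9591) (0, 6.6775) (12.7728, 10.8311) (12.9292, 13.4288)]  |A|=173.2357
9. ⊥bis P6·P8 via (18.63,11.215): [(0, 30.9591) (0, 6.6775) (12.7728, 10.8311) (12.9292, 13.4288)]  |A|=173.2357
10. ⊥bis P6·P9 via (15.785,9.12): [(0, 30.9591) (0, 6.6775) (12.7728, 10.8311) (12.9292, 13.4288)]  |A|=173.2357
11. canonical 4-gon: [(0, 30.9591) (0, 6.6775) (12.7728, 10.8311) (12.9292, 13.4288)]
12. shoelace: 173.2357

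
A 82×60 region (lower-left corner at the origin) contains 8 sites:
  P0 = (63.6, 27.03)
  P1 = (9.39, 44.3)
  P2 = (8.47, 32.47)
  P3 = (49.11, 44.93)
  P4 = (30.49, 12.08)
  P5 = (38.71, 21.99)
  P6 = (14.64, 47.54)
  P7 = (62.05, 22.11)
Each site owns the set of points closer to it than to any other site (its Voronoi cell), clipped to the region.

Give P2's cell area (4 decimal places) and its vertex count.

1. box [0,82]×[0,60]: [(0, 0) (82, 0) (82, 60) (0, 60)]
2. ⊥bis P2·P0 via (36.035,29.75): [(0, 0) (33.0994, 0) (39.0199, 60) (0, 60)]  |A|=2163.5801
3. ⊥bis P2·P1 via (8.93,38.385): [(0, 39.0795) (0, 0) (33.0994, 0) (36.6742, 36.2274)]  |A|=1316.1556
4. ⊥bis P2·P3 via (28.79,38.7): [(29.374, 36.7951) (0, 39.0795) (0, 0) (33.0994, 0) (34.9391, 18.6439)]  |A|=1251.4822
5. ⊥bis P2·P4 via (19.48,22.275): [(30.2574, 33.9139) (29.374, 36.7951) (0, 39.0795) (0, 1.2377)]  |A|=613.8025
6. ⊥bis P2·P5 via (23.59,27.23): [(23.304, 26.4047) (26.9697, 36.9821) (0, 39.0795) (0, 1.2377)]  |A|=587.4103
7. ⊥bis P2·P6 via (11.555,40.005): [(23.304, 26.4047) (25.9717, 34.1025) (17.0551, 37.7531) (0, 39.0795) (0, 1.2377)]  |A|=572.7505
8. ⊥bis P2·P7 via (35.26,27.29): [(23.304, 26.4047) (25.9717, 34.1025) (17.0551, 37.7531) (0, 39.0795) (0, 1.2377)]  |A|=572.7505
9. canonical 5-gon: [(23.304, 26.4047) (25.9717, 34.1025) (17.0551, 37.7531) (0, 39.0795) (0, 1.2377)]
10. shoelace: 572.7505

Area of P2's cell: 572.7505 (5 vertices)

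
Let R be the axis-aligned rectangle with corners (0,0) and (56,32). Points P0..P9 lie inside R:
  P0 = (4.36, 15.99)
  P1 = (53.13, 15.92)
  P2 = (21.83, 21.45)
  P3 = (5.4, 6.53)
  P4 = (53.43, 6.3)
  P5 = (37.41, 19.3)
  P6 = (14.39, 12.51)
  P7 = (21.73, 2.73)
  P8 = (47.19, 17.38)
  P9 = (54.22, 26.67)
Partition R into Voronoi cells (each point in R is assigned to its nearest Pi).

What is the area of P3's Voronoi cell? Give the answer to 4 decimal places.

Area of P3's cell: 132.2179

1. box [0,56]×[0,32]: [(0, 0) (56, 0) (56, 32) (0, 32)]
2. ⊥bis P3·P0 via (4.88,11.26): [(0, 10.7235) (0, 0) (56, 0) (56, 16.88)]  |A|=772.8971
3. ⊥bis P3·P1 via (29.265,11.225): [(28.742, 13.8833) (0, 10.7235) (0, 0) (31.4733, 0)]  |A|=372.5846
4. ⊥bis P3·P2 via (13.615,13.99): [(15.0762, 12.3809) (0, 10.7235) (0, 0) (26.3192, 0)]  |A|=243.7632
5. ⊥bis P3·P4 via (29.415,6.415): [(15.0762, 12.3809) (0, 10.7235) (0, 0) (26.3192, 0)]  |A|=243.7632
6. ⊥bis P3·P5 via (21.405,12.915): [(15.0762, 12.3809) (0, 10.7235) (0, 0) (26.3192, 0)]  |A|=243.7632
7. ⊥bis P3·P6 via (9.895,9.52): [(8.4747, 11.6552) (0, 10.7235) (0, 0) (16.2275, 0)]  |A|=140.0069
8. ⊥bis P3·P7 via (13.565,4.63): [(13.4569, 4.1653) (8.4747, 11.6552) (0, 10.7235) (0, 0) (12.4876, 0)]  |A|=132.2179
9. ⊥bis P3·P8 via (26.295,11.955): [(13.4569, 4.1653) (8.4747, 11.6552) (0, 10.7235) (0, 0) (12.4876, 0)]  |A|=132.2179
10. ⊥bis P3·P9 via (29.81,16.6): [(13.4569, 4.1653) (8.4747, 11.6552) (0, 10.7235) (0, 0) (12.4876, 0)]  |A|=132.2179
11. canonical 5-gon: [(13.4569, 4.1653) (8.4747, 11.6552) (0, 10.7235) (0, 0) (12.4876, 0)]
12. shoelace: 132.2179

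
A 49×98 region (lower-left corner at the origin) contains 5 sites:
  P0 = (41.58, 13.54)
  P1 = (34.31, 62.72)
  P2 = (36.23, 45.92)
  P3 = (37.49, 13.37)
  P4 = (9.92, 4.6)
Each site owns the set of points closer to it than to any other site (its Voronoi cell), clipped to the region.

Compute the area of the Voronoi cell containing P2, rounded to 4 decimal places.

Area of P2's cell: 1063.7691

1. box [0,49]×[0,98]: [(0, 0) (49, 0) (49, 98) (0, 98)]
2. ⊥bis P2·P0 via (38.905,29.73): [(0, 23.3019) (49, 31.398) (49, 98) (0, 98)]  |A|=3461.8536
3. ⊥bis P2·P1 via (35.27,54.32): [(0, 50.2891) (0, 23.3019) (49, 31.398) (49, 55.8891)]  |A|=1261.2216
4. ⊥bis P2·P3 via (36.86,29.645): [(0, 50.2891) (0, 28.2182) (38.8588, 29.7224) (49, 31.398) (49, 55.8891)]  |A|=1165.7015
5. ⊥bis P2·P4 via (23.075,25.26): [(0, 50.2891) (0, 39.9527) (17.373, 28.8907) (38.8588, 29.7224) (49, 31.398) (49, 55.8891)]  |A|=1063.7691
6. canonical 6-gon: [(0, 50.2891) (0, 39.9527) (17.373, 28.8907) (38.8588, 29.7224) (49, 31.398) (49, 55.8891)]
7. shoelace: 1063.7691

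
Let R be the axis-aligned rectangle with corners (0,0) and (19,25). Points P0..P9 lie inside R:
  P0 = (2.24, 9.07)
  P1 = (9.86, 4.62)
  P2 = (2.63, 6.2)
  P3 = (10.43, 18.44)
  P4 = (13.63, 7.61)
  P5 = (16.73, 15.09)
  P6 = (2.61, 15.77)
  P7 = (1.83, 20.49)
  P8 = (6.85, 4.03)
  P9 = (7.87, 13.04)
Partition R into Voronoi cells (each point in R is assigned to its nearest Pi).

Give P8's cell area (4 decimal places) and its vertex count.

1. box [0,19]×[0,25]: [(0, 0) (19, 0) (19, 25) (0, 25)]
2. ⊥bis P8·P0 via (4.545,6.55): [(0, 2.3928) (0, 0) (19, 0) (19, 19.7717)]  |A|=210.5628
3. ⊥bis P8·P1 via (8.355,4.325): [(7.4059, 9.1668) (0, 2.3928) (0, 0) (9.2028, 0)]  |A|=51.0405
4. ⊥bis P8·P2 via (4.74,5.115): [(7.4059, 9.1668) (6.3063, 8.1611) (2.1098, 0) (9.2028, 0)]  |A|=34.8867
5. ⊥bis P8·P3 via (8.64,11.235): [(7.4059, 9.1668) (6.3063, 8.1611) (2.1098, 0) (9.2028, 0)]  |A|=34.8867
6. ⊥bis P8·P4 via (10.24,5.82): [(7.4059, 9.1668) (6.3063, 8.1611) (2.1098, 0) (9.2028, 0)]  |A|=34.8867
7. ⊥bis P8·P5 via (11.79,9.56): [(7.4059, 9.1668) (6.3063, 8.1611) (2.1098, 0) (9.2028, 0)]  |A|=34.8867
8. ⊥bis P8·P6 via (4.73,9.9): [(7.4059, 9.1668) (6.3063, 8.1611) (2.1098, 0) (9.2028, 0)]  |A|=34.8867
9. ⊥bis P8·P7 via (4.34,12.26): [(7.4059, 9.1668) (6.3063, 8.1611) (2.1098, 0) (9.2028, 0)]  |A|=34.8867
10. ⊥bis P8·P9 via (7.36,8.535): [(7.5336, 8.5153) (6.7862, 8.6) (6.3063, 8.1611) (2.1098, 0) (9.2028, 0)]  |A|=34.6486
11. canonical 5-gon: [(7.5336, 8.5153) (6.7862, 8.6) (6.3063, 8.1611) (2.1098, 0) (9.2028, 0)]
12. shoelace: 34.6486

Area of P8's cell: 34.6486 (5 vertices)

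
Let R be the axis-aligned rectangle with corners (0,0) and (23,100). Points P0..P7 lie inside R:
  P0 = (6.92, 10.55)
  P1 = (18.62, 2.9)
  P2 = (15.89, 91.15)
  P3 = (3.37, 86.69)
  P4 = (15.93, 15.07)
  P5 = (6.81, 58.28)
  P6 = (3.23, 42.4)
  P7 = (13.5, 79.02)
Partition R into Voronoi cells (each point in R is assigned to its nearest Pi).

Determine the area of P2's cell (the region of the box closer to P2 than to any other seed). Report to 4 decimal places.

1. box [0,23]×[0,100]: [(0, 0) (23, 0) (23, 100) (0, 100)]
2. ⊥bis P2·P0 via (11.405,50.85): [(0, 52.1193) (23, 49.5596) (23, 100) (0, 100)]  |A|=1130.6932
3. ⊥bis P2·P1 via (17.255,47.025): [(0, 52.1193) (23, 49.5596) (23, 100) (0, 100)]  |A|=1130.6932
4. ⊥bis P2·P3 via (9.63,88.92): [(23, 51.3881) (23, 100) (5.683, 100)]  |A|=420.9071
5. ⊥bis P2·P4 via (15.91,53.11): [(22.3854, 53.1134) (23, 53.1137) (23, 100) (5.683, 100)]  |A|=420.3768
6. ⊥bis P2·P5 via (11.35,74.715): [(15.0548, 73.6916) (23, 71.4968) (23, 100) (5.683, 100)]  |A|=341.0233
7. ⊥bis P2·P6 via (9.56,66.775): [(15.0548, 73.6916) (23, 71.4968) (23, 100) (5.683, 100)]  |A|=341.0233
8. ⊥bis P2·P7 via (14.695,85.085): [(10.7169, 85.8688) (23, 83.4486) (23, 100) (5.683, 100)]  |A|=224.0059
9. canonical 4-gon: [(10.7169, 85.8688) (23, 83.4486) (23, 100) (5.683, 100)]
10. shoelace: 224.0059

Area of P2's cell: 224.0059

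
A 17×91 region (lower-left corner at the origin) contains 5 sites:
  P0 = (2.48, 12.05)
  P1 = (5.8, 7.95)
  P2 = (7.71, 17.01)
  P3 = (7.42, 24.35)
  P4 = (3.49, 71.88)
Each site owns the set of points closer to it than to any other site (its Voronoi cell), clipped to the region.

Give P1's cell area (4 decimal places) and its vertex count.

1. box [0,17]×[0,91]: [(0, 0) (17, 0) (17, 91) (0, 91)]
2. ⊥bis P1·P0 via (4.14,10): [(0, 6.6476) (0, 0) (17, 0) (17, 20.4135)]  |A|=230.0191
3. ⊥bis P1·P2 via (6.755,12.48): [(7.1102, 12.4051) (0, 6.6476) (0, 0) (17, 0) (17, 10.3202)]  |A|=180.1088
4. ⊥bis P1·P3 via (6.61,16.15): [(7.1102, 12.4051) (0, 6.6476) (0, 0) (17, 0) (17, 10.3202)]  |A|=180.1088
5. ⊥bis P1·P4 via (4.645,39.915): [(7.1102, 12.4051) (0, 6.6476) (0, 0) (17, 0) (17, 10.3202)]  |A|=180.1088
6. canonical 5-gon: [(7.1102, 12.4051) (0, 6.6476) (0, 0) (17, 0) (17, 10.3202)]
7. shoelace: 180.1088

Area of P1's cell: 180.1088 (5 vertices)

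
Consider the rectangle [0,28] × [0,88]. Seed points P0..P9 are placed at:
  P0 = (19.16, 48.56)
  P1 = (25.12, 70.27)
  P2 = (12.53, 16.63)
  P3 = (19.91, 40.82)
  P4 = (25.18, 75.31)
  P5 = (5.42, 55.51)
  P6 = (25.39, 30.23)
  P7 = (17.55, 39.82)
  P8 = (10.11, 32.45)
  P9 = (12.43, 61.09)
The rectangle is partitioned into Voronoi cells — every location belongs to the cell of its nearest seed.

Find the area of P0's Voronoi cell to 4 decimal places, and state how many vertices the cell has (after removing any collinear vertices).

1. box [0,28]×[0,88]: [(0, 0) (28, 0) (28, 88) (0, 88)]
2. ⊥bis P0·P1 via (22.14,59.415): [(0, 65.493) (0, 0) (28, 0) (28, 57.8063)]  |A|=1726.1904
3. ⊥bis P0·P2 via (15.845,32.595): [(0, 65.493) (0, 35.8851) (28, 30.0711) (28, 57.8063)]  |A|=802.8036
4. ⊥bis P0·P3 via (19.535,44.69): [(0, 65.493) (0, 42.7971) (28, 45.5103) (28, 57.8063)]  |A|=489.8878
5. ⊥bis P0·P4 via (22.17,61.935): [(0, 65.493) (0, 42.7971) (28, 45.5103) (28, 57.8063)]  |A|=489.8878
6. ⊥bis P0·P5 via (12.29,52.035): [(16.7688, 60.8895) (8.0098, 43.5732) (28, 45.5103) (28, 57.8063)]  |A|=233.6441
7. ⊥bis P0·P6 via (22.275,39.395): [(16.7688, 60.8895) (8.0098, 43.5732) (28, 45.5103) (28, 57.8063)]  |A|=233.6441
8. ⊥bis P0·P7 via (18.355,44.19): [(16.7688, 60.8895) (9.177, 45.8807) (16.9831, 44.4427) (28, 45.5103) (28, 57.8063)]  |A|=223.7988
9. ⊥bis P0·P8 via (14.635,40.505): [(16.7688, 60.8895) (9.177, 45.8807) (16.9831, 44.4427) (28, 45.5103) (28, 57.8063)]  |A|=223.7988
10. ⊥bis P0·P9 via (15.795,54.825): [(23.5964, 59.0152) (12.9202, 53.2809) (9.177, 45.8807) (16.9831, 44.4427) (28, 45.5103) (28, 57.8063)]  |A|=194.218
11. canonical 6-gon: [(23.5964, 59.0152) (12.9202, 53.2809) (9.177, 45.8807) (16.9831, 44.4427) (28, 45.5103) (28, 57.8063)]
12. shoelace: 194.218

Area of P0's cell: 194.2180 (6 vertices)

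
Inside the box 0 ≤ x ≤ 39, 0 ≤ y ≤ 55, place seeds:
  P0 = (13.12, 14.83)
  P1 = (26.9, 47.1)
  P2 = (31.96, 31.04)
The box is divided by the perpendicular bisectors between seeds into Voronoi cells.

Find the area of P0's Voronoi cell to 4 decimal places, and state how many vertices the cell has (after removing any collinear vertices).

Area of P0's cell: 969.2944 (5 vertices)

1. box [0,39]×[0,55]: [(0, 0) (39, 0) (39, 55) (0, 55)]
2. ⊥bis P0·P1 via (20.01,30.965): [(0, 39.5097) (0, 0) (39, 0) (39, 22.8559)]  |A|=1216.1285
3. ⊥bis P0·P2 via (22.54,22.935): [(13.0876, 33.921) (0, 39.5097) (0, 0) (39, 0) (39, 3.8044)]  |A|=969.2944
4. canonical 5-gon: [(13.0876, 33.921) (0, 39.5097) (0, 0) (39, 0) (39, 3.8044)]
5. shoelace: 969.2944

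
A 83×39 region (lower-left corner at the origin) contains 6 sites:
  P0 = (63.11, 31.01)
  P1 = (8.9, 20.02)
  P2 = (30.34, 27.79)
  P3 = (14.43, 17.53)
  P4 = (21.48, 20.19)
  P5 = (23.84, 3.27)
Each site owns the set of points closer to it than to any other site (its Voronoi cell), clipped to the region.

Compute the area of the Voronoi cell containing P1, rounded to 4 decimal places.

Area of P1's cell: 430.0509

1. box [0,83]×[0,39]: [(0, 0) (83, 0) (83, 39) (0, 39)]
2. ⊥bis P1·P0 via (36.005,25.515): [(0, 0) (41.1777, 0) (33.2712, 39) (0, 39)]  |A|=1451.7524
3. ⊥bis P1·P2 via (19.62,23.905): [(0, 0) (28.2833, 0) (14.1495, 39) (0, 39)]  |A|=827.4397
4. ⊥bis P1·P3 via (11.665,18.775): [(0, 0) (3.2112, 0) (17.1026, 30.8513) (14.1495, 39) (0, 39)]  |A|=440.685
5. ⊥bis P1·P4 via (15.19,20.105): [(0, 0) (3.2112, 0) (15.1047, 26.4143) (14.9651, 36.7495) (14.1495, 39) (0, 39)]  |A|=430.0509
6. ⊥bis P1·P5 via (16.37,11.645): [(0, 0) (3.2112, 0) (15.1047, 26.4143) (14.9651, 36.7495) (14.1495, 39) (0, 39)]  |A|=430.0509
7. canonical 6-gon: [(0, 0) (3.2112, 0) (15.1047, 26.4143) (14.9651, 36.7495) (14.1495, 39) (0, 39)]
8. shoelace: 430.0509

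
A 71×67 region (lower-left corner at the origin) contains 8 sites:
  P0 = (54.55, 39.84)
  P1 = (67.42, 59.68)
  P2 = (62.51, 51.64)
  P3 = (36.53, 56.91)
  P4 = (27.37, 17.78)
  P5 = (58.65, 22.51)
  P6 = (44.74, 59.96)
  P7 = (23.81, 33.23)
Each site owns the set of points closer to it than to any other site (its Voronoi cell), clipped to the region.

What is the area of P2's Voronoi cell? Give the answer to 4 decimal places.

1. box [0,71]×[0,67]: [(0, 0) (71, 0) (71, 67) (0, 67)]
2. ⊥bis P2·P0 via (58.53,45.74): [(71, 37.328) (71, 67) (27.0139, 67)]  |A|=652.5767
3. ⊥bis P2·P1 via (64.965,55.66): [(71, 37.328) (71, 51.9744) (46.396, 67) (27.0139, 67)]  |A|=467.7327
4. ⊥bis P2·P3 via (49.52,54.275): [(49.0816, 52.1137) (71, 37.328) (71, 51.9744) (51.4724, 63.8999)]  |A|=289.8471
5. ⊥bis P2·P4 via (44.94,34.71): [(49.0816, 52.1137) (71, 37.328) (71, 51.9744) (51.4724, 63.8999)]  |A|=289.8471
6. ⊥bis P2·P5 via (60.58,37.075): [(49.0816, 52.1137) (71, 37.328) (71, 51.9744) (51.4724, 63.8999)]  |A|=289.8471
7. ⊥bis P2·P6 via (53.625,55.8): [(51.2228, 50.6693) (71, 37.328) (71, 51.9744) (56.0955, 61.0766)]  |A|=244.5664
8. ⊥bis P2·P7 via (43.16,42.435): [(51.2228, 50.6693) (71, 37.328) (71, 51.9744) (56.0955, 61.0766)]  |A|=244.5664
9. canonical 4-gon: [(51.2228, 50.6693) (71, 37.328) (71, 51.9744) (56.0955, 61.0766)]
10. shoelace: 244.5664

Area of P2's cell: 244.5664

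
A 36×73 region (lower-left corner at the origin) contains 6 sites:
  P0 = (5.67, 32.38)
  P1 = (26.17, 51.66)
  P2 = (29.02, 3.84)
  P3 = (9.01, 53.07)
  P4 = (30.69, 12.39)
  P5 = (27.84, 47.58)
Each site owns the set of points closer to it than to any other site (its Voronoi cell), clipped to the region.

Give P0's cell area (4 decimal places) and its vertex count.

1. box [0,36]×[0,73]: [(0, 0) (36, 0) (36, 73) (0, 73)]
2. ⊥bis P0·P1 via (15.92,42.02): [(0, 58.9474) (0, 0) (36, 0) (36, 20.6694)]  |A|=1433.1017
3. ⊥bis P0·P2 via (17.345,18.11): [(29.2481, 27.8485) (0, 58.9474) (0, 3.9192)]  |A|=804.7352
4. ⊥bis P0·P3 via (7.34,42.725): [(29.2481, 27.8485) (16.6741, 41.2182) (0, 43.9099) (0, 3.9192)]  |A|=679.367
5. ⊥bis P0·P4 via (18.18,22.385): [(9.8939, 12.0138) (25.6239, 31.702) (16.6741, 41.2182) (0, 43.9099) (0, 3.9192)]  |A|=613.3824
6. ⊥bis P0·P5 via (16.755,39.98): [(9.8939, 12.0138) (23.9053, 29.5509) (15.8105, 41.3576) (0, 43.9099) (0, 3.9192)]  |A|=591.0452
7. canonical 5-gon: [(9.8939, 12.0138) (23.9053, 29.5509) (15.8105, 41.3576) (0, 43.9099) (0, 3.9192)]
8. shoelace: 591.0452

Area of P0's cell: 591.0452 (5 vertices)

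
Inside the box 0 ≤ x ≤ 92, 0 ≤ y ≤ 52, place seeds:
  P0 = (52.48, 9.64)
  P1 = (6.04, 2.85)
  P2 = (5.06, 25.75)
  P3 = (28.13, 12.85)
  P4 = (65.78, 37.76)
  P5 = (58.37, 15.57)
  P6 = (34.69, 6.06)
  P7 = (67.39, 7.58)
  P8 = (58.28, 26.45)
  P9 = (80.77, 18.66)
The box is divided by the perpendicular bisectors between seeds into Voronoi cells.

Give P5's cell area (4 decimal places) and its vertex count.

Area of P5's cell: 153.2446 (4 vertices)

1. box [0,92]×[0,52]: [(0, 0) (92, 0) (92, 52) (0, 52)]
2. ⊥bis P5·P0 via (55.425,12.605): [(68.1156, 0) (92, 0) (92, 52) (15.7625, 52)]  |A|=2603.1703
3. ⊥bis P5·P1 via (32.205,9.21): [(23.7268, 44.0894) (68.1156, 0) (92, 0) (92, 52) (21.8039, 52)]  |A|=2579.2746
4. ⊥bis P5·P2 via (31.715,20.66): [(34.2022, 33.6847) (68.1156, 0) (92, 0) (92, 52) (37.6996, 52)]  |A|=2402.277
5. ⊥bis P5·P3 via (43.25,14.21): [(42.2141, 25.7268) (68.1156, 0) (92, 0) (92, 52) (39.8509, 52)]  |A|=2286.73
6. ⊥bis P5·P4 via (62.075,26.665): [(41.5121, 33.5317) (42.2141, 25.7268) (68.1156, 0) (92, 0) (92, 16.672)]  |A|=913.3582
7. ⊥bis P5·P6 via (46.53,10.815): [(41.5121, 33.5317) (42.2141, 25.7268) (68.1156, 0) (92, 0) (92, 16.672)]  |A|=913.3582
8. ⊥bis P5·P7 via (62.88,11.575): [(73.0117, 23.0128) (41.5121, 33.5317) (42.2141, 25.7268) (59.8761, 8.1839)]  |A|=365.4064
9. ⊥bis P5·P8 via (58.325,21.01): [(71.3329, 21.1176) (47.0568, 20.9168) (59.8761, 8.1839)]  |A|=155.84
10. ⊥bis P5·P9 via (69.57,17.115): [(69.3298, 18.8563) (69.0205, 21.0985) (47.0568, 20.9168) (59.8761, 8.1839)]  |A|=153.2446
11. canonical 4-gon: [(69.3298, 18.8563) (69.0205, 21.0985) (47.0568, 20.9168) (59.8761, 8.1839)]
12. shoelace: 153.2446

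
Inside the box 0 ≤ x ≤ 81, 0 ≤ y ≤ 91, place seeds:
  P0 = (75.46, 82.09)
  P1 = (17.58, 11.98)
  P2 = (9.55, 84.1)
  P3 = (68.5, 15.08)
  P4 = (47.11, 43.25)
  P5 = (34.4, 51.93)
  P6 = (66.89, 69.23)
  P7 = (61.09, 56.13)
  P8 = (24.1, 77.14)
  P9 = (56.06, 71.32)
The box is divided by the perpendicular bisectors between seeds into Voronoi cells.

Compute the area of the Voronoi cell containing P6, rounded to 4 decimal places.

1. box [0,81]×[0,91]: [(0, 0) (81, 0) (81, 91) (0, 91)]
2. ⊥bis P6·P0 via (71.175,75.66): [(0, 0) (81, 0) (81, 69.1125) (48.1561, 91) (0, 91)]  |A|=7011.5648
3. ⊥bis P6·P1 via (42.235,40.605): [(0, 76.9824) (81, 7.2163) (81, 69.1125) (48.1561, 91) (0, 91)]  |A|=3601.5156
4. ⊥bis P6·P2 via (38.22,76.665): [(31.309, 50.0157) (81, 7.2163) (81, 69.1125) (48.1561, 91) (41.9375, 91)]  |A|=2522.687
5. ⊥bis P6·P3 via (67.695,42.155): [(31.309, 50.0157) (41.345, 41.3716) (81, 42.5506) (81, 69.1125) (48.1561, 91) (41.9375, 91)]  |A|=1822.0969
6. ⊥bis P6·P4 via (57,56.24): [(36.8931, 71.5485) (75.2066, 42.3783) (81, 42.5506) (81, 69.1125) (48.1561, 91) (41.9375, 91)]  |A|=1176.7509
7. ⊥bis P6·P5 via (50.645,60.58): [(39.4843, 81.5402) (50.1987, 61.4182) (75.2066, 42.3783) (81, 42.5506) (81, 69.1125) (48.1561, 91) (41.9375, 91)]  |A|=1097.1536
8. ⊥bis P6·P7 via (63.99,62.68): [(39.4843, 81.5402) (45.0653, 71.0589) (81, 55.1489) (81, 69.1125) (48.1561, 91) (41.9375, 91)]  |A|=713.4441
9. ⊥bis P6·P8 via (45.495,73.185): [(45.0992, 71.0439) (81, 55.1489) (81, 69.1125) (48.7189, 90.6249)]  |A|=605.6371
10. ⊥bis P6·P9 via (61.475,70.275): [(60.3226, 64.3037) (81, 55.1489) (81, 69.1125) (63.5011, 80.7739)]  |A|=307.0041
11. canonical 4-gon: [(60.3226, 64.3037) (81, 55.1489) (81, 69.1125) (63.5011, 80.7739)]
12. shoelace: 307.0041

Area of P6's cell: 307.0041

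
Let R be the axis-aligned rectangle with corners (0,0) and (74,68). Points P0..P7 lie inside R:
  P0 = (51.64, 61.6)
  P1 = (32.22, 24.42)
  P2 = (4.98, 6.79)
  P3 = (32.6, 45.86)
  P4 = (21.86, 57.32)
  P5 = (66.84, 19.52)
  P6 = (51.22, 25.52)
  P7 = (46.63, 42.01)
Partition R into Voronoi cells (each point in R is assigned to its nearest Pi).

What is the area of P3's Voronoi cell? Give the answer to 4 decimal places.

1. box [0,74]×[0,68]: [(0, 0) (74, 0) (74, 68) (0, 68)]
2. ⊥bis P3·P0 via (42.12,53.73): [(0, 0) (74, 0) (74, 15.1661) (30.3233, 68) (0, 68)]  |A|=3878.1947
3. ⊥bis P3·P1 via (32.41,35.14): [(0, 35.7144) (57.8609, 34.6889) (30.3233, 68) (0, 68)]  |A|=1439.0866
4. ⊥bis P3·P2 via (18.79,26.325): [(0, 39.6083) (5.6498, 35.6143) (57.8609, 34.6889) (30.3233, 68) (0, 68)]  |A|=1428.0867
5. ⊥bis P3·P4 via (27.23,51.59): [(10.0992, 35.5354) (57.8609, 34.6889) (36.6168, 60.387)]  |A|=604.7016
6. ⊥bis P3·P5 via (49.72,32.69): [(10.0992, 35.5354) (51.3465, 34.8044) (54.4406, 38.8264) (36.6168, 60.387)]  |A|=591.4226
7. ⊥bis P3·P6 via (41.91,35.69): [(10.0992, 35.5354) (41.1402, 34.9853) (50.5186, 43.5706) (36.6168, 60.387)]  |A|=531.5353
8. ⊥bis P3·P7 via (39.615,43.935): [(10.0992, 35.5354) (37.1784, 35.0555) (42.2573, 53.5639) (36.6168, 60.387)]  |A|=412.3699
9. canonical 4-gon: [(10.0992, 35.5354) (37.1784, 35.0555) (42.2573, 53.5639) (36.6168, 60.387)]
10. shoelace: 412.3699

Area of P3's cell: 412.3699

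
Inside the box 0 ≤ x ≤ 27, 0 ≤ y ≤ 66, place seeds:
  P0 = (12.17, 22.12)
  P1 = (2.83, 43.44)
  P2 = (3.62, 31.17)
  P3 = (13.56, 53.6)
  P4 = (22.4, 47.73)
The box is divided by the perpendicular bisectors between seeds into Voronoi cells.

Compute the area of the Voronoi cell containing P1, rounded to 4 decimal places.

1. box [0,27]×[0,66]: [(0, 0) (27, 0) (27, 66) (0, 66)]
2. ⊥bis P1·P0 via (7.5,32.78): [(0, 29.4944) (27, 41.3227) (27, 66) (0, 66)]  |A|=825.97
3. ⊥bis P1·P2 via (3.225,37.305): [(0, 37.0974) (20.3451, 38.4073) (27, 41.3227) (27, 66) (0, 66)]  |A|=748.628
4. ⊥bis P1·P3 via (8.195,48.52): [(0, 57.1748) (0, 37.0974) (17.9185, 38.251)]  |A|=179.878
5. ⊥bis P1·P4 via (12.615,45.585): [(13.1093, 43.33) (0, 57.1748) (0, 37.0974) (14.2741, 38.0164)]  |A|=170.0592
6. canonical 4-gon: [(13.1093, 43.33) (0, 57.1748) (0, 37.0974) (14.2741, 38.0164)]
7. shoelace: 170.0592

Area of P1's cell: 170.0592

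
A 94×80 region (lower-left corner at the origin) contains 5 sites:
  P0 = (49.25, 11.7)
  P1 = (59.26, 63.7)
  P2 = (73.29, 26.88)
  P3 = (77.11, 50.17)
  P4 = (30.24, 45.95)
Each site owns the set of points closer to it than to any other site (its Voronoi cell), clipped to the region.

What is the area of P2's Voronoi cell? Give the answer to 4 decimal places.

Area of P2's cell: 1262.1235

1. box [0,94]×[0,80]: [(0, 0) (94, 0) (94, 80) (0, 80)]
2. ⊥bis P2·P0 via (61.27,19.29): [(73.4506, 0) (94, 0) (94, 80) (22.9348, 80)]  |A|=3664.5824
3. ⊥bis P2·P1 via (66.275,45.29): [(49.0072, 38.7102) (73.4506, 0) (94, 0) (94, 55.8544)]  |A|=1654.2598
4. ⊥bis P2·P3 via (75.2,38.525): [(56.5493, 41.5841) (49.0072, 38.7102) (73.4506, 0) (94, 0) (94, 35.4414)]  |A|=1272.0194
5. ⊥bis P2·P4 via (51.765,36.415): [(56.5493, 41.5841) (53.5482, 40.4405) (51.2255, 35.1971) (73.4506, 0) (94, 0) (94, 35.4414)]  |A|=1262.1235
6. canonical 6-gon: [(56.5493, 41.5841) (53.5482, 40.4405) (51.2255, 35.1971) (73.4506, 0) (94, 0) (94, 35.4414)]
7. shoelace: 1262.1235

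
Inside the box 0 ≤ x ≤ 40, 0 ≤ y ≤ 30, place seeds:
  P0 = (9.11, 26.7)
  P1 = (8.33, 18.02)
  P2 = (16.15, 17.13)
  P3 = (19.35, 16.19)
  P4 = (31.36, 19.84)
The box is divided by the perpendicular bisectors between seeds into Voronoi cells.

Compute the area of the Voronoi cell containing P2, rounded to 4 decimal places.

Area of P2's cell: 121.3773

1. box [0,40]×[0,30]: [(0, 0) (40, 0) (40, 30) (0, 30)]
2. ⊥bis P2·P0 via (12.63,21.915): [(0, 12.624) (0, 0) (40, 0) (40, 30) (23.6205, 30)]  |A|=994.7843
3. ⊥bis P2·P1 via (12.24,17.575): [(12.7434, 21.9984) (10.2398, 0) (40, 0) (40, 30) (23.6205, 30)]  |A|=801.7183
4. ⊥bis P2·P3 via (17.75,16.66): [(21.1306, 28.1683) (12.7434, 21.9984) (10.2398, 0) (12.8561, 0)]  |A|=121.3773
5. ⊥bis P2·P4 via (23.755,18.485): [(21.1306, 28.1683) (12.7434, 21.9984) (10.2398, 0) (12.8561, 0)]  |A|=121.3773
6. canonical 4-gon: [(21.1306, 28.1683) (12.7434, 21.9984) (10.2398, 0) (12.8561, 0)]
7. shoelace: 121.3773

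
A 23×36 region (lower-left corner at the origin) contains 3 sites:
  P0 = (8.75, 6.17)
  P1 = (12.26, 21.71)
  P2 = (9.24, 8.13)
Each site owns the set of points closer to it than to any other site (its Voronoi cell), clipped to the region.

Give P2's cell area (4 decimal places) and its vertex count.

1. box [0,23]×[0,36]: [(0, 0) (23, 0) (23, 36) (0, 36)]
2. ⊥bis P2·P0 via (8.995,7.15): [(0, 9.3988) (23, 3.6488) (23, 36) (0, 36)]  |A|=677.9537
3. ⊥bis P2·P1 via (10.75,14.92): [(0, 17.3106) (0, 9.3988) (23, 3.6488) (23, 12.1958)]  |A|=189.2776
4. canonical 4-gon: [(0, 17.3106) (0, 9.3988) (23, 3.6488) (23, 12.1958)]
5. shoelace: 189.2776

Area of P2's cell: 189.2776 (4 vertices)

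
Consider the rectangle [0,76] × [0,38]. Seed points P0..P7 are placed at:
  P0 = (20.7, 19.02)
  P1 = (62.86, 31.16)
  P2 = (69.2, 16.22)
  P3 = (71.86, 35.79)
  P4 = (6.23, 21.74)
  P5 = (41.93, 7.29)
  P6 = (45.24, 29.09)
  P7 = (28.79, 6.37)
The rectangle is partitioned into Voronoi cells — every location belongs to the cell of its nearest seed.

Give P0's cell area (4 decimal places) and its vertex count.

1. box [0,76]×[0,38]: [(0, 0) (76, 0) (76, 38) (0, 38)]
2. ⊥bis P0·P1 via (41.78,25.09): [(0, 0) (49.0047, 0) (38.0626, 38) (0, 38)]  |A|=1654.2775
3. ⊥bis P0·P2 via (44.95,17.62): [(0, 0) (43.9328, 0) (44.7798, 14.6722) (38.0626, 38) (0, 38)]  |A|=1617.0695
4. ⊥bis P0·P3 via (46.28,27.405): [(0, 0) (43.9328, 0) (44.7798, 14.6722) (38.0626, 38) (0, 38)]  |A|=1617.0695
5. ⊥bis P0·P4 via (13.465,20.38): [(9.6341, 0) (43.9328, 0) (44.7798, 14.6722) (38.0626, 38) (16.7771, 38)]  |A|=1115.2569
6. ⊥bis P0·P5 via (31.315,13.155): [(9.6341, 0) (24.0466, 0) (40.4539, 29.6954) (38.0626, 38) (16.7771, 38)]  |A|=781.8953
7. ⊥bis P0·P6 via (32.97,24.055): [(9.6341, 0) (24.0466, 0) (34.8313, 19.5191) (27.2477, 38) (16.7771, 38)]  |A|=646.4468
8. ⊥bis P0·P7 via (24.745,12.695): [(10.2817, 3.4454) (34.512, 18.9413) (34.8313, 19.5191) (27.2477, 38) (16.7771, 38)]  |A|=473.2279
9. canonical 5-gon: [(10.2817, 3.4454) (34.512, 18.9413) (34.8313, 19.5191) (27.2477, 38) (16.7771, 38)]
10. shoelace: 473.2279

Area of P0's cell: 473.2279 (5 vertices)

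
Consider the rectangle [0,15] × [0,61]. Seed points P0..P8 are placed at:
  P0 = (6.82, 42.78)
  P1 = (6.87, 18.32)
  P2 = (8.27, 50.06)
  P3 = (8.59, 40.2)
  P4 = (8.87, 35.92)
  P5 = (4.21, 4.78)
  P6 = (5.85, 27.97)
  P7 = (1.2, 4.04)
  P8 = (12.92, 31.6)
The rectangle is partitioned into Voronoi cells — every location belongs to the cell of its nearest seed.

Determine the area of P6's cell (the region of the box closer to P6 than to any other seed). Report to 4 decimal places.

Area of P6's cell: 102.8622

1. box [0,15]×[0,61]: [(0, 0) (15, 0) (15, 61) (0, 61)]
2. ⊥bis P6·P0 via (6.335,35.375): [(0, 35.7899) (0, 0) (15, 0) (15, 34.8075)]  |A|=529.4805
3. ⊥bis P6·P1 via (6.36,23.145): [(0, 35.7899) (0, 22.4728) (15, 24.0582) (15, 34.8075)]  |A|=180.498
4. ⊥bis P6·P2 via (7.06,39.015): [(0, 35.7899) (0, 22.4728) (15, 24.0582) (15, 34.8075)]  |A|=180.498
5. ⊥bis P6·P3 via (7.22,34.085): [(0, 35.7026) (0, 22.4728) (15, 24.0582) (15, 32.342)]  |A|=161.3516
6. ⊥bis P6·P4 via (7.36,31.945): [(0, 34.7409) (0, 22.4728) (15, 24.0582) (15, 29.0428)]  |A|=129.3948
7. ⊥bis P6·P5 via (5.03,16.375): [(0, 34.7409) (0, 22.4728) (15, 24.0582) (15, 29.0428)]  |A|=129.3948
8. ⊥bis P6·P7 via (3.525,16.005): [(0, 34.7409) (0, 22.4728) (15, 24.0582) (15, 29.0428)]  |A|=129.3948
9. ⊥bis P6·P8 via (9.385,29.785): [(8.4979, 31.5127) (0, 34.7409) (0, 22.4728) (12.463, 23.7901)]  |A|=102.8622
10. canonical 4-gon: [(8.4979, 31.5127) (0, 34.7409) (0, 22.4728) (12.463, 23.7901)]
11. shoelace: 102.8622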